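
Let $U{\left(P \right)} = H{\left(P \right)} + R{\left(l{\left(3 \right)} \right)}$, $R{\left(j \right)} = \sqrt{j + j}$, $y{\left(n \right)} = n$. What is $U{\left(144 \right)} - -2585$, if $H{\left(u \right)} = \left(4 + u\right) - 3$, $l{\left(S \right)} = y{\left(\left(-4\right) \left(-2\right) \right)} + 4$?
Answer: $2730 + 2 \sqrt{6} \approx 2734.9$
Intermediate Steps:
$l{\left(S \right)} = 12$ ($l{\left(S \right)} = \left(-4\right) \left(-2\right) + 4 = 8 + 4 = 12$)
$R{\left(j \right)} = \sqrt{2} \sqrt{j}$ ($R{\left(j \right)} = \sqrt{2 j} = \sqrt{2} \sqrt{j}$)
$H{\left(u \right)} = 1 + u$
$U{\left(P \right)} = 1 + P + 2 \sqrt{6}$ ($U{\left(P \right)} = \left(1 + P\right) + \sqrt{2} \sqrt{12} = \left(1 + P\right) + \sqrt{2} \cdot 2 \sqrt{3} = \left(1 + P\right) + 2 \sqrt{6} = 1 + P + 2 \sqrt{6}$)
$U{\left(144 \right)} - -2585 = \left(1 + 144 + 2 \sqrt{6}\right) - -2585 = \left(145 + 2 \sqrt{6}\right) + 2585 = 2730 + 2 \sqrt{6}$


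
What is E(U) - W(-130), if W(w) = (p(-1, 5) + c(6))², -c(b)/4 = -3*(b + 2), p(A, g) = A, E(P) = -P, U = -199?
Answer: -8826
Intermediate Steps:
c(b) = 24 + 12*b (c(b) = -(-12)*(b + 2) = -(-12)*(2 + b) = -4*(-6 - 3*b) = 24 + 12*b)
W(w) = 9025 (W(w) = (-1 + (24 + 12*6))² = (-1 + (24 + 72))² = (-1 + 96)² = 95² = 9025)
E(U) - W(-130) = -1*(-199) - 1*9025 = 199 - 9025 = -8826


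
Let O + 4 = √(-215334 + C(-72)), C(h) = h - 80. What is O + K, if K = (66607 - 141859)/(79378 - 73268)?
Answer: -49846/3055 + I*√215486 ≈ -16.316 + 464.2*I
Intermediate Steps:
K = -37626/3055 (K = -75252/6110 = -75252*1/6110 = -37626/3055 ≈ -12.316)
C(h) = -80 + h
O = -4 + I*√215486 (O = -4 + √(-215334 + (-80 - 72)) = -4 + √(-215334 - 152) = -4 + √(-215486) = -4 + I*√215486 ≈ -4.0 + 464.2*I)
O + K = (-4 + I*√215486) - 37626/3055 = -49846/3055 + I*√215486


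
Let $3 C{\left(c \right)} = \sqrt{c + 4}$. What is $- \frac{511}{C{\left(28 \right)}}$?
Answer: $- \frac{1533 \sqrt{2}}{8} \approx -271.0$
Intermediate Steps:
$C{\left(c \right)} = \frac{\sqrt{4 + c}}{3}$ ($C{\left(c \right)} = \frac{\sqrt{c + 4}}{3} = \frac{\sqrt{4 + c}}{3}$)
$- \frac{511}{C{\left(28 \right)}} = - \frac{511}{\frac{1}{3} \sqrt{4 + 28}} = - \frac{511}{\frac{1}{3} \sqrt{32}} = - \frac{511}{\frac{1}{3} \cdot 4 \sqrt{2}} = - \frac{511}{\frac{4}{3} \sqrt{2}} = - 511 \frac{3 \sqrt{2}}{8} = - \frac{1533 \sqrt{2}}{8}$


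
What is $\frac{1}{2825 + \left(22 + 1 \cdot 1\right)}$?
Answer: $\frac{1}{2848} \approx 0.00035112$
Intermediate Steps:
$\frac{1}{2825 + \left(22 + 1 \cdot 1\right)} = \frac{1}{2825 + \left(22 + 1\right)} = \frac{1}{2825 + 23} = \frac{1}{2848}$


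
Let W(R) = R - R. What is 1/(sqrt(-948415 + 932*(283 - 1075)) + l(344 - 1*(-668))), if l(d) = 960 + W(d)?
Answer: 960/2608159 - I*sqrt(1686559)/2608159 ≈ 0.00036808 - 0.00049793*I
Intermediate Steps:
W(R) = 0
l(d) = 960 (l(d) = 960 + 0 = 960)
1/(sqrt(-948415 + 932*(283 - 1075)) + l(344 - 1*(-668))) = 1/(sqrt(-948415 + 932*(283 - 1075)) + 960) = 1/(sqrt(-948415 + 932*(-792)) + 960) = 1/(sqrt(-948415 - 738144) + 960) = 1/(sqrt(-1686559) + 960) = 1/(I*sqrt(1686559) + 960) = 1/(960 + I*sqrt(1686559))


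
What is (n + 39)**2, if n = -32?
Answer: 49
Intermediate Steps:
(n + 39)**2 = (-32 + 39)**2 = 7**2 = 49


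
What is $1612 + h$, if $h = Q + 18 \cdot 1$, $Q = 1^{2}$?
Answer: $1631$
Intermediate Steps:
$Q = 1$
$h = 19$ ($h = 1 + 18 \cdot 1 = 1 + 18 = 19$)
$1612 + h = 1612 + 19 = 1631$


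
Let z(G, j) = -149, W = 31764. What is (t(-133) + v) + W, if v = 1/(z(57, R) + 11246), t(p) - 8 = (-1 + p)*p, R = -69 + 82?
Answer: 550344619/11097 ≈ 49594.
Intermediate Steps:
R = 13
t(p) = 8 + p*(-1 + p) (t(p) = 8 + (-1 + p)*p = 8 + p*(-1 + p))
v = 1/11097 (v = 1/(-149 + 11246) = 1/11097 ≈ 9.0114e-5)
(t(-133) + v) + W = ((8 + (-133)² - 1*(-133)) + 1/11097) + 31764 = ((8 + 17689 + 133) + 1/11097) + 31764 = (17830 + 1/11097) + 31764 = 197859511/11097 + 31764 = 550344619/11097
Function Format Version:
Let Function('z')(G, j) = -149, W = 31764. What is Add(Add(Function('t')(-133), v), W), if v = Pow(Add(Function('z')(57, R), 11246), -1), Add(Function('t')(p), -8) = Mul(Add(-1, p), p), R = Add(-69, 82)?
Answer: Rational(550344619, 11097) ≈ 49594.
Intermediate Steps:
R = 13
Function('t')(p) = Add(8, Mul(p, Add(-1, p))) (Function('t')(p) = Add(8, Mul(Add(-1, p), p)) = Add(8, Mul(p, Add(-1, p))))
v = Rational(1, 11097) (v = Pow(Add(-149, 11246), -1) = Pow(11097, -1) = Rational(1, 11097) ≈ 9.0114e-5)
Add(Add(Function('t')(-133), v), W) = Add(Add(Add(8, Pow(-133, 2), Mul(-1, -133)), Rational(1, 11097)), 31764) = Add(Add(Add(8, 17689, 133), Rational(1, 11097)), 31764) = Add(Add(17830, Rational(1, 11097)), 31764) = Add(Rational(197859511, 11097), 31764) = Rational(550344619, 11097)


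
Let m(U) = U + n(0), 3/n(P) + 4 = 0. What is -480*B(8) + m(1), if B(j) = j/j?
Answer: -1919/4 ≈ -479.75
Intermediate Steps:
n(P) = -3/4 (n(P) = 3/(-4 + 0) = 3/(-4) = 3*(-1/4) = -3/4)
B(j) = 1
m(U) = -3/4 + U (m(U) = U - 3/4 = -3/4 + U)
-480*B(8) + m(1) = -480*1 + (-3/4 + 1) = -480 + 1/4 = -1919/4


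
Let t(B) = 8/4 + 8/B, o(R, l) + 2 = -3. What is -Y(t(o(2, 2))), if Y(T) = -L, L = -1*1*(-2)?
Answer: 2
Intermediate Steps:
o(R, l) = -5 (o(R, l) = -2 - 3 = -5)
t(B) = 2 + 8/B (t(B) = 8*(¼) + 8/B = 2 + 8/B)
L = 2 (L = -1*(-2) = 2)
Y(T) = -2 (Y(T) = -1*2 = -2)
-Y(t(o(2, 2))) = -1*(-2) = 2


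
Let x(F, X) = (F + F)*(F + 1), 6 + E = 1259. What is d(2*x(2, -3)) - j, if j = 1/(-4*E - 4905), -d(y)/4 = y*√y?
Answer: 1/9917 - 192*√6 ≈ -470.30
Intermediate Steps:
E = 1253 (E = -6 + 1259 = 1253)
x(F, X) = 2*F*(1 + F) (x(F, X) = (2*F)*(1 + F) = 2*F*(1 + F))
d(y) = -4*y^(3/2) (d(y) = -4*y*√y = -4*y^(3/2))
j = -1/9917 (j = 1/(-4*1253 - 4905) = 1/(-5012 - 4905) = 1/(-9917) = -1/9917 ≈ -0.00010084)
d(2*x(2, -3)) - j = -4*2*√2*(8*(1 + 2)^(3/2)) - 1*(-1/9917) = -4*2*√2*(24*√3) + 1/9917 = -4*48*√6 + 1/9917 = -192*√6 + 1/9917 = 1/9917 - 192*√6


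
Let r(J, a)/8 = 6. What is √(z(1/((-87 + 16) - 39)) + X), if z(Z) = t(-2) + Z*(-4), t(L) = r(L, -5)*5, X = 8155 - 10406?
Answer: I*√6083165/55 ≈ 44.844*I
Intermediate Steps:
X = -2251
r(J, a) = 48 (r(J, a) = 8*6 = 48)
t(L) = 240 (t(L) = 48*5 = 240)
z(Z) = 240 - 4*Z (z(Z) = 240 + Z*(-4) = 240 - 4*Z)
√(z(1/((-87 + 16) - 39)) + X) = √((240 - 4/((-87 + 16) - 39)) - 2251) = √((240 - 4/(-71 - 39)) - 2251) = √((240 - 4/(-110)) - 2251) = √((240 - 4*(-1/110)) - 2251) = √((240 + 2/55) - 2251) = √(13202/55 - 2251) = √(-110603/55) = I*√6083165/55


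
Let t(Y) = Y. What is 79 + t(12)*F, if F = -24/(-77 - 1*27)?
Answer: 1063/13 ≈ 81.769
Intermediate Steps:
F = 3/13 (F = -24/(-77 - 27) = -24/(-104) = -24*(-1/104) = 3/13 ≈ 0.23077)
79 + t(12)*F = 79 + 12*(3/13) = 79 + 36/13 = 1063/13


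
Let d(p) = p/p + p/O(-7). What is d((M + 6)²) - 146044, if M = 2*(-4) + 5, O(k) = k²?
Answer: -7156098/49 ≈ -1.4604e+5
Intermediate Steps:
M = -3 (M = -8 + 5 = -3)
d(p) = 1 + p/49 (d(p) = p/p + p/((-7)²) = 1 + p/49)
d((M + 6)²) - 146044 = (1 + (-3 + 6)²/49) - 146044 = (1 + (1/49)*3²) - 146044 = (1 + (1/49)*9) - 146044 = (1 + 9/49) - 146044 = 58/49 - 146044 = -7156098/49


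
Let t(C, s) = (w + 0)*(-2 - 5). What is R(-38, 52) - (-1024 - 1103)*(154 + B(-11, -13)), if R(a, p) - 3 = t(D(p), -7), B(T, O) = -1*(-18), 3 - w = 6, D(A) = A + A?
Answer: 365868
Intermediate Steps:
D(A) = 2*A
w = -3 (w = 3 - 1*6 = 3 - 6 = -3)
t(C, s) = 21 (t(C, s) = (-3 + 0)*(-2 - 5) = -3*(-7) = 21)
B(T, O) = 18
R(a, p) = 24 (R(a, p) = 3 + 21 = 24)
R(-38, 52) - (-1024 - 1103)*(154 + B(-11, -13)) = 24 - (-1024 - 1103)*(154 + 18) = 24 - (-2127)*172 = 24 - 1*(-365844) = 24 + 365844 = 365868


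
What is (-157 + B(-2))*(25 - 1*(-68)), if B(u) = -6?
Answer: -15159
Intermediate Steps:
(-157 + B(-2))*(25 - 1*(-68)) = (-157 - 6)*(25 - 1*(-68)) = -163*(25 + 68) = -163*93 = -15159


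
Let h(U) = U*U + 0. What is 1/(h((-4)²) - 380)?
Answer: -1/124 ≈ -0.0080645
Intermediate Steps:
h(U) = U² (h(U) = U² + 0 = U²)
1/(h((-4)²) - 380) = 1/(((-4)²)² - 380) = 1/(16² - 380) = 1/(256 - 380) = 1/(-124) = -1/124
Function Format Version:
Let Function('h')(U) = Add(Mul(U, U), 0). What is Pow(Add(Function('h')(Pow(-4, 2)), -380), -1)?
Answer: Rational(-1, 124) ≈ -0.0080645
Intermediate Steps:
Function('h')(U) = Pow(U, 2) (Function('h')(U) = Add(Pow(U, 2), 0) = Pow(U, 2))
Pow(Add(Function('h')(Pow(-4, 2)), -380), -1) = Pow(Add(Pow(Pow(-4, 2), 2), -380), -1) = Pow(Add(Pow(16, 2), -380), -1) = Pow(Add(256, -380), -1) = Pow(-124, -1) = Rational(-1, 124)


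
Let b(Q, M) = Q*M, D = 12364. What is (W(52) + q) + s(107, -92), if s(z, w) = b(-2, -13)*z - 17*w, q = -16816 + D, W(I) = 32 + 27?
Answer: -47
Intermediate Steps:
W(I) = 59
b(Q, M) = M*Q
q = -4452 (q = -16816 + 12364 = -4452)
s(z, w) = -17*w + 26*z (s(z, w) = (-13*(-2))*z - 17*w = 26*z - 17*w = -17*w + 26*z)
(W(52) + q) + s(107, -92) = (59 - 4452) + (-17*(-92) + 26*107) = -4393 + (1564 + 2782) = -4393 + 4346 = -47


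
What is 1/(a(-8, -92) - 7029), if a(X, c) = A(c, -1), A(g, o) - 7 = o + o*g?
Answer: -1/6931 ≈ -0.00014428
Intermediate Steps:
A(g, o) = 7 + o + g*o (A(g, o) = 7 + (o + o*g) = 7 + (o + g*o) = 7 + o + g*o)
a(X, c) = 6 - c (a(X, c) = 7 - 1 + c*(-1) = 7 - 1 - c = 6 - c)
1/(a(-8, -92) - 7029) = 1/((6 - 1*(-92)) - 7029) = 1/((6 + 92) - 7029) = 1/(98 - 7029) = 1/(-6931) = -1/6931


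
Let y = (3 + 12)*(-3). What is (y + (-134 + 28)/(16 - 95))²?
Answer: 11895601/6241 ≈ 1906.0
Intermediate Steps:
y = -45 (y = 15*(-3) = -45)
(y + (-134 + 28)/(16 - 95))² = (-45 + (-134 + 28)/(16 - 95))² = (-45 - 106/(-79))² = (-45 - 106*(-1/79))² = (-45 + 106/79)² = (-3449/79)² = 11895601/6241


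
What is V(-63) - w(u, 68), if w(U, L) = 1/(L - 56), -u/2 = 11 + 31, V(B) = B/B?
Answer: 11/12 ≈ 0.91667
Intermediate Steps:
V(B) = 1
u = -84 (u = -2*(11 + 31) = -2*42 = -84)
w(U, L) = 1/(-56 + L)
V(-63) - w(u, 68) = 1 - 1/(-56 + 68) = 1 - 1/12 = 11/12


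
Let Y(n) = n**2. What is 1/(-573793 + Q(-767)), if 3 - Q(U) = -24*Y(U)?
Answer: 1/13545146 ≈ 7.3827e-8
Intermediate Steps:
Q(U) = 3 + 24*U**2 (Q(U) = 3 - (-24)*U**2 = 3 + 24*U**2)
1/(-573793 + Q(-767)) = 1/(-573793 + (3 + 24*(-767)**2)) = 1/(-573793 + (3 + 24*588289)) = 1/(-573793 + (3 + 14118936)) = 1/(-573793 + 14118939) = 1/13545146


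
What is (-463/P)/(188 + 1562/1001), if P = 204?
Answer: -42133/3519000 ≈ -0.011973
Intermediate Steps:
(-463/P)/(188 + 1562/1001) = (-463/204)/(188 + 1562/1001) = (-463*1/204)/(188 + 1562*(1/1001)) = -463/204/(188 + 142/91) = -463/204/(17250/91) = (91/17250)*(-463/204) = -42133/3519000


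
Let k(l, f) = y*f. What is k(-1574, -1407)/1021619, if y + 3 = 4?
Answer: -1407/1021619 ≈ -0.0013772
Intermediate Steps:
y = 1 (y = -3 + 4 = 1)
k(l, f) = f (k(l, f) = 1*f = f)
k(-1574, -1407)/1021619 = -1407/1021619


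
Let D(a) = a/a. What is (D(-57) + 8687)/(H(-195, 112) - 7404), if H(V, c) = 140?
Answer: -543/454 ≈ -1.1960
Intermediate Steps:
D(a) = 1
(D(-57) + 8687)/(H(-195, 112) - 7404) = (1 + 8687)/(140 - 7404) = 8688/(-7264) = 8688*(-1/7264) = -543/454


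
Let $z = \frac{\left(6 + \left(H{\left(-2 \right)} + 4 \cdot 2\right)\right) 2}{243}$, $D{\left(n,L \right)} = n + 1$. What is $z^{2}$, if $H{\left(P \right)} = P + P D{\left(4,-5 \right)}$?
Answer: $\frac{16}{59049} \approx 0.00027096$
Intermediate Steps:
$D{\left(n,L \right)} = 1 + n$
$H{\left(P \right)} = 6 P$ ($H{\left(P \right)} = P + P \left(1 + 4\right) = P + P 5 = P + 5 P = 6 P$)
$z = \frac{4}{243}$ ($z = \frac{\left(6 + \left(6 \left(-2\right) + 4 \cdot 2\right)\right) 2}{243} = \left(6 + \left(-12 + 8\right)\right) 2 \cdot \frac{1}{243} = \left(6 - 4\right) 2 \cdot \frac{1}{243} = 2 \cdot 2 \cdot \frac{1}{243} = 4 \cdot \frac{1}{243} = \frac{4}{243} \approx 0.016461$)
$z^{2} = \left(\frac{4}{243}\right)^{2} = \frac{16}{59049}$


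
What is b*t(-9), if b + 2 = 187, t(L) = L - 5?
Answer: -2590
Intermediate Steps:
t(L) = -5 + L
b = 185 (b = -2 + 187 = 185)
b*t(-9) = 185*(-5 - 9) = 185*(-14) = -2590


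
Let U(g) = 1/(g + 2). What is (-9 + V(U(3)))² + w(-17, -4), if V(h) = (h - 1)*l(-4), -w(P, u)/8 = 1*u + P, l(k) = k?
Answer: 5041/25 ≈ 201.64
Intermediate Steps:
U(g) = 1/(2 + g)
w(P, u) = -8*P - 8*u (w(P, u) = -8*(1*u + P) = -8*(u + P) = -8*(P + u) = -8*P - 8*u)
V(h) = 4 - 4*h (V(h) = (h - 1)*(-4) = (-1 + h)*(-4) = 4 - 4*h)
(-9 + V(U(3)))² + w(-17, -4) = (-9 + (4 - 4/(2 + 3)))² + (-8*(-17) - 8*(-4)) = (-9 + (4 - 4/5))² + (136 + 32) = (-9 + (4 - 4*⅕))² + 168 = (-9 + (4 - ⅘))² + 168 = (-9 + 16/5)² + 168 = (-29/5)² + 168 = 841/25 + 168 = 5041/25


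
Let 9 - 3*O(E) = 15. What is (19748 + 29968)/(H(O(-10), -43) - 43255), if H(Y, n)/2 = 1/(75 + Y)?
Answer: -3629268/3157613 ≈ -1.1494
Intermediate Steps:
O(E) = -2 (O(E) = 3 - ⅓*15 = 3 - 5 = -2)
H(Y, n) = 2/(75 + Y)
(19748 + 29968)/(H(O(-10), -43) - 43255) = (19748 + 29968)/(2/(75 - 2) - 43255) = 49716/(2/73 - 43255) = 49716/(-3157613/73) = 49716*(-73/3157613) = -3629268/3157613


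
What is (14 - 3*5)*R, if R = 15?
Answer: -15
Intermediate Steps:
(14 - 3*5)*R = (14 - 3*5)*15 = (14 - 15)*15 = -1*15 = -15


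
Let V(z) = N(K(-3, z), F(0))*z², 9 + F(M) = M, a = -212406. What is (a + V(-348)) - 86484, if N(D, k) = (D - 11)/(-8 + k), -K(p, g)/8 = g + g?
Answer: -678056058/17 ≈ -3.9886e+7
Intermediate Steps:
K(p, g) = -16*g (K(p, g) = -8*(g + g) = -16*g)
F(M) = -9 + M
N(D, k) = (-11 + D)/(-8 + k)
V(z) = z²*(11/17 + 16*z/17) (V(z) = ((-11 - 16*z)/(-8 + (-9 + 0)))*z² = ((-11 - 16*z)/(-8 - 9))*z² = ((-11 - 16*z)/(-17))*z² = (-(-11 - 16*z)/17)*z² = (11/17 + 16*z/17)*z² = z²*(11/17 + 16*z/17))
(a + V(-348)) - 86484 = (-212406 + (1/17)*(-348)²*(11 + 16*(-348))) - 86484 = (-212406 + (1/17)*121104*(11 - 5568)) - 86484 = (-212406 + (1/17)*121104*(-5557)) - 86484 = (-212406 - 672974928/17) - 86484 = -676585830/17 - 86484 = -678056058/17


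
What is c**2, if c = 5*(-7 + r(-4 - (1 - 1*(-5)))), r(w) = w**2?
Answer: 216225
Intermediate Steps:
c = 465 (c = 5*(-7 + (-4 - (1 - 1*(-5)))**2) = 5*(-7 + (-4 - (1 + 5))**2) = 5*(-7 + (-4 - 1*6)**2) = 5*(-7 + (-4 - 6)**2) = 5*(-7 + (-10)**2) = 5*(-7 + 100) = 5*93 = 465)
c**2 = 465**2 = 216225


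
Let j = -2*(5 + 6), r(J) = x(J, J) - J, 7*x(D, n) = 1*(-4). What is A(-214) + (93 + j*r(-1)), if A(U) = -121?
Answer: -262/7 ≈ -37.429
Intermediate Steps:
x(D, n) = -4/7 (x(D, n) = (1*(-4))/7 = (1/7)*(-4) = -4/7)
r(J) = -4/7 - J
j = -22 (j = -2*11 = -22)
A(-214) + (93 + j*r(-1)) = -121 + (93 - 22*(-4/7 - 1*(-1))) = -121 + (93 - 22*(-4/7 + 1)) = -121 + (93 - 22*3/7) = -121 + (93 - 66/7) = -121 + 585/7 = -262/7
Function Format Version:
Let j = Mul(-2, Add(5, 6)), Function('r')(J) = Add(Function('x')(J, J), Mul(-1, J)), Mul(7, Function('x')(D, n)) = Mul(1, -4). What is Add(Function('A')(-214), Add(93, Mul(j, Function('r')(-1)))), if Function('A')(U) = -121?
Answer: Rational(-262, 7) ≈ -37.429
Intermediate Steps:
Function('x')(D, n) = Rational(-4, 7) (Function('x')(D, n) = Mul(Rational(1, 7), Mul(1, -4)) = Mul(Rational(1, 7), -4) = Rational(-4, 7))
Function('r')(J) = Add(Rational(-4, 7), Mul(-1, J))
j = -22 (j = Mul(-2, 11) = -22)
Add(Function('A')(-214), Add(93, Mul(j, Function('r')(-1)))) = Add(-121, Add(93, Mul(-22, Add(Rational(-4, 7), Mul(-1, -1))))) = Add(-121, Add(93, Mul(-22, Add(Rational(-4, 7), 1)))) = Add(-121, Add(93, Mul(-22, Rational(3, 7)))) = Add(-121, Add(93, Rational(-66, 7))) = Add(-121, Rational(585, 7)) = Rational(-262, 7)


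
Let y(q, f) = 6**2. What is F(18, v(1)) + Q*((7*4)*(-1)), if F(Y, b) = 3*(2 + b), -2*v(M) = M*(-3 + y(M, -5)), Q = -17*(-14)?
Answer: -13415/2 ≈ -6707.5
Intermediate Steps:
y(q, f) = 36
Q = 238
v(M) = -33*M/2 (v(M) = -M*(-3 + 36)/2 = -M*33/2 = -33*M/2)
F(Y, b) = 6 + 3*b
F(18, v(1)) + Q*((7*4)*(-1)) = (6 + 3*(-33/2*1)) + 238*((7*4)*(-1)) = (6 + 3*(-33/2)) + 238*(28*(-1)) = (6 - 99/2) + 238*(-28) = -87/2 - 6664 = -13415/2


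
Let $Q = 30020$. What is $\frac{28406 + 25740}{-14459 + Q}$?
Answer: $\frac{54146}{15561} \approx 3.4796$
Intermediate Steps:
$\frac{28406 + 25740}{-14459 + Q} = \frac{28406 + 25740}{-14459 + 30020} = \frac{54146}{15561}$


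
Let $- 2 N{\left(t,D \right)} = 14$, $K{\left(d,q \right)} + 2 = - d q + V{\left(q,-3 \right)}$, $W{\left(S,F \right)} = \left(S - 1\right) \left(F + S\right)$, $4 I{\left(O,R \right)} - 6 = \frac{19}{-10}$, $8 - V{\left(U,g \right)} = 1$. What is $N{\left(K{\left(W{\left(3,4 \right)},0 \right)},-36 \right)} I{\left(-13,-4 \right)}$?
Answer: $- \frac{287}{40} \approx -7.175$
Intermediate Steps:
$V{\left(U,g \right)} = 7$ ($V{\left(U,g \right)} = 8 - 1 = 7$)
$I{\left(O,R \right)} = \frac{41}{40}$ ($I{\left(O,R \right)} = \frac{3}{2} + \frac{19 \frac{1}{-10}}{4} = \frac{3}{2} + \frac{19 \left(- \frac{1}{10}\right)}{4} = \frac{3}{2} + \frac{1}{4} \left(- \frac{19}{10}\right) = \frac{3}{2} - \frac{19}{40} = \frac{41}{40}$)
$W{\left(S,F \right)} = \left(-1 + S\right) \left(F + S\right)$
$K{\left(d,q \right)} = 5 - d q$ ($K{\left(d,q \right)} = -2 + \left(- d q + 7\right) = -2 - \left(-7 + d q\right) = 5 - d q$)
$N{\left(t,D \right)} = -7$ ($N{\left(t,D \right)} = \left(- \frac{1}{2}\right) 14 = -7$)
$N{\left(K{\left(W{\left(3,4 \right)},0 \right)},-36 \right)} I{\left(-13,-4 \right)} = \left(-7\right) \frac{41}{40} = - \frac{287}{40}$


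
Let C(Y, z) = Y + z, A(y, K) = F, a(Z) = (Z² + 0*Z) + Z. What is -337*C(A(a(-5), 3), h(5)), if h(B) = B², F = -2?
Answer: -7751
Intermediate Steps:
a(Z) = Z + Z² (a(Z) = (Z² + 0) + Z = Z² + Z = Z + Z²)
A(y, K) = -2
-337*C(A(a(-5), 3), h(5)) = -337*(-2 + 5²) = -337*(-2 + 25) = -337*23 = -7751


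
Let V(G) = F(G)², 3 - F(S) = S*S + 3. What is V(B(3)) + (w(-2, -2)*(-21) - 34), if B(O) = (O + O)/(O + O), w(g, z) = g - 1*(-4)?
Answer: -75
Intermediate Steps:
w(g, z) = 4 + g (w(g, z) = g + 4 = 4 + g)
F(S) = -S² (F(S) = 3 - (S*S + 3) = 3 - (S² + 3) = 3 - (3 + S²) = 3 + (-3 - S²) = -S²)
B(O) = 1 (B(O) = (2*O)/((2*O)) = (2*O)*(1/(2*O)) = 1)
V(G) = G⁴ (V(G) = (-G²)² = G⁴)
V(B(3)) + (w(-2, -2)*(-21) - 34) = 1⁴ + ((4 - 2)*(-21) - 34) = 1 + (2*(-21) - 34) = 1 + (-42 - 34) = 1 - 76 = -75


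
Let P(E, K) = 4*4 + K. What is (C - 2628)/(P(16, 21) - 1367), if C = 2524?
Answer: 52/665 ≈ 0.078195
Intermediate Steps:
P(E, K) = 16 + K
(C - 2628)/(P(16, 21) - 1367) = (2524 - 2628)/((16 + 21) - 1367) = -104/(37 - 1367) = -104/(-1330) = -104*(-1/1330) = 52/665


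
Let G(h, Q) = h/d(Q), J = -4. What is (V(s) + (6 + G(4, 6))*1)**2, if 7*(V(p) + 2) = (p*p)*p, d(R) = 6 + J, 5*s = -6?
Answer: 25341156/765625 ≈ 33.099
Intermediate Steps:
s = -6/5 (s = (1/5)*(-6) = -6/5 ≈ -1.2000)
d(R) = 2 (d(R) = 6 - 4 = 2)
G(h, Q) = h/2
V(p) = -2 + p**3/7 (V(p) = -2 + ((p*p)*p)/7 = -2 + (p**2*p)/7 = -2 + p**3/7)
(V(s) + (6 + G(4, 6))*1)**2 = ((-2 + (-6/5)**3/7) + (6 + (1/2)*4)*1)**2 = ((-2 + (1/7)*(-216/125)) + (6 + 2)*1)**2 = ((-2 - 216/875) + 8*1)**2 = (-1966/875 + 8)**2 = (5034/875)**2 = 25341156/765625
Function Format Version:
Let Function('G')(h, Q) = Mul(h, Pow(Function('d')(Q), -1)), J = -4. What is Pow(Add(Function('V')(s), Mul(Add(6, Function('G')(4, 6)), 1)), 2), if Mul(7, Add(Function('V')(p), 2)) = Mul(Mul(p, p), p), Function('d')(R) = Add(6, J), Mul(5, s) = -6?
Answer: Rational(25341156, 765625) ≈ 33.099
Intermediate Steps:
s = Rational(-6, 5) (s = Mul(Rational(1, 5), -6) = Rational(-6, 5) ≈ -1.2000)
Function('d')(R) = 2 (Function('d')(R) = Add(6, -4) = 2)
Function('G')(h, Q) = Mul(Rational(1, 2), h) (Function('G')(h, Q) = Mul(h, Pow(2, -1)) = Mul(h, Rational(1, 2)) = Mul(Rational(1, 2), h))
Function('V')(p) = Add(-2, Mul(Rational(1, 7), Pow(p, 3))) (Function('V')(p) = Add(-2, Mul(Rational(1, 7), Mul(Mul(p, p), p))) = Add(-2, Mul(Rational(1, 7), Mul(Pow(p, 2), p))) = Add(-2, Mul(Rational(1, 7), Pow(p, 3))))
Pow(Add(Function('V')(s), Mul(Add(6, Function('G')(4, 6)), 1)), 2) = Pow(Add(Add(-2, Mul(Rational(1, 7), Pow(Rational(-6, 5), 3))), Mul(Add(6, Mul(Rational(1, 2), 4)), 1)), 2) = Pow(Add(Add(-2, Mul(Rational(1, 7), Rational(-216, 125))), Mul(Add(6, 2), 1)), 2) = Pow(Add(Add(-2, Rational(-216, 875)), Mul(8, 1)), 2) = Pow(Add(Rational(-1966, 875), 8), 2) = Pow(Rational(5034, 875), 2) = Rational(25341156, 765625)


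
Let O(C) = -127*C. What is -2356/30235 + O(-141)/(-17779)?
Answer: -583305469/537548065 ≈ -1.0851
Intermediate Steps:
-2356/30235 + O(-141)/(-17779) = -2356/30235 - 127*(-141)/(-17779) = -2356*1/30235 + 17907*(-1/17779) = -2356/30235 - 17907/17779 = -583305469/537548065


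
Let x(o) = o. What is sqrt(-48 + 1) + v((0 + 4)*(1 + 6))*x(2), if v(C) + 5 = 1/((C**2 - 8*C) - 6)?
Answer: -2769/277 + I*sqrt(47) ≈ -9.9964 + 6.8557*I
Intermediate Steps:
v(C) = -5 + 1/(-6 + C**2 - 8*C) (v(C) = -5 + 1/((C**2 - 8*C) - 6) = -5 + 1/(-6 + C**2 - 8*C))
sqrt(-48 + 1) + v((0 + 4)*(1 + 6))*x(2) = sqrt(-48 + 1) + ((-31 - 40*(0 + 4)*(1 + 6) + 5*((0 + 4)*(1 + 6))**2)/(6 - ((0 + 4)*(1 + 6))**2 + 8*((0 + 4)*(1 + 6))))*2 = sqrt(-47) + ((-31 - 160*7 + 5*(4*7)**2)/(6 - (4*7)**2 + 8*(4*7)))*2 = I*sqrt(47) + ((-31 - 40*28 + 5*28**2)/(6 - 1*28**2 + 8*28))*2 = I*sqrt(47) + ((-31 - 1120 + 5*784)/(6 - 1*784 + 224))*2 = I*sqrt(47) + ((-31 - 1120 + 3920)/(6 - 784 + 224))*2 = I*sqrt(47) + (2769/(-554))*2 = I*sqrt(47) - 1/554*2769*2 = I*sqrt(47) - 2769/554*2 = I*sqrt(47) - 2769/277 = -2769/277 + I*sqrt(47)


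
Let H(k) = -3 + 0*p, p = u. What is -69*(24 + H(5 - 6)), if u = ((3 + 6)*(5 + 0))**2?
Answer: -1449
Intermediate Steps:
u = 2025 (u = (9*5)**2 = 45**2 = 2025)
p = 2025
H(k) = -3 (H(k) = -3 + 0*2025 = -3 + 0 = -3)
-69*(24 + H(5 - 6)) = -69*(24 - 3) = -69*21 = -1449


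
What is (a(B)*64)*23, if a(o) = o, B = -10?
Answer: -14720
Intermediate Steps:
(a(B)*64)*23 = -10*64*23 = -640*23 = -14720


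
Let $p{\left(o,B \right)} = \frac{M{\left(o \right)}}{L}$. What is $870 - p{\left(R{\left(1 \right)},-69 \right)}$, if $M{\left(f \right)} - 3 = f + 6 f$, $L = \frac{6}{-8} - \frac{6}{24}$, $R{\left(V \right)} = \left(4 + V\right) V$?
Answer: $908$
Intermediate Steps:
$R{\left(V \right)} = V \left(4 + V\right)$
$L = -1$ ($L = 6 \left(- \frac{1}{8}\right) - \frac{1}{4} = - \frac{3}{4} - \frac{1}{4} = -1$)
$M{\left(f \right)} = 3 + 7 f$ ($M{\left(f \right)} = 3 + \left(f + 6 f\right) = 3 + 7 f$)
$p{\left(o,B \right)} = -3 - 7 o$ ($p{\left(o,B \right)} = \frac{3 + 7 o}{-1} = \left(3 + 7 o\right) \left(-1\right) = -3 - 7 o$)
$870 - p{\left(R{\left(1 \right)},-69 \right)} = 870 - \left(-3 - 7 \cdot 1 \left(4 + 1\right)\right) = 870 - \left(-3 - 7 \cdot 1 \cdot 5\right) = 870 - \left(-3 - 35\right) = 870 - -38 = 870 + 38 = 908$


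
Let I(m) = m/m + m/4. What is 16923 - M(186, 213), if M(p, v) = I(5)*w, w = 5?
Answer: 67647/4 ≈ 16912.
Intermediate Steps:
I(m) = 1 + m/4 (I(m) = 1 + m*(¼) = 1 + m/4)
M(p, v) = 45/4 (M(p, v) = (1 + (¼)*5)*5 = (1 + 5/4)*5 = (9/4)*5 = 45/4)
16923 - M(186, 213) = 16923 - 1*45/4 = 16923 - 45/4 = 67647/4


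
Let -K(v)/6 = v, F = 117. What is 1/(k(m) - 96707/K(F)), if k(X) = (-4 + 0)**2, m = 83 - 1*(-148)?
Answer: 54/8303 ≈ 0.0065037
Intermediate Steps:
K(v) = -6*v
m = 231 (m = 83 + 148 = 231)
k(X) = 16 (k(X) = (-4)**2 = 16)
1/(k(m) - 96707/K(F)) = 1/(16 - 96707/((-6*117))) = 1/(16 - 96707/(-702)) = 1/(16 - 96707*(-1/702)) = 1/(16 + 7439/54) = 1/(8303/54) = 54/8303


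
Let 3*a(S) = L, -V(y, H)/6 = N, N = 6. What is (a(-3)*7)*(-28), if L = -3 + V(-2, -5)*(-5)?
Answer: -11564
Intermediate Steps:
V(y, H) = -36 (V(y, H) = -6*6 = -36)
L = 177 (L = -3 - 36*(-5) = -3 + 180 = 177)
a(S) = 59 (a(S) = (⅓)*177 = 59)
(a(-3)*7)*(-28) = (59*7)*(-28) = 413*(-28) = -11564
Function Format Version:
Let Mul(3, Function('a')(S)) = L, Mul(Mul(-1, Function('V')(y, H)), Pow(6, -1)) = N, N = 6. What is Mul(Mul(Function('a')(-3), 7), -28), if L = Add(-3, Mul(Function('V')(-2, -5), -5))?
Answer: -11564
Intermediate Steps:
Function('V')(y, H) = -36 (Function('V')(y, H) = Mul(-6, 6) = -36)
L = 177 (L = Add(-3, Mul(-36, -5)) = Add(-3, 180) = 177)
Function('a')(S) = 59 (Function('a')(S) = Mul(Rational(1, 3), 177) = 59)
Mul(Mul(Function('a')(-3), 7), -28) = Mul(Mul(59, 7), -28) = Mul(413, -28) = -11564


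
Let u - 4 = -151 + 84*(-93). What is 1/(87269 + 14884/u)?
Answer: 7959/694559087 ≈ 1.1459e-5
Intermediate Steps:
u = -7959 (u = 4 + (-151 + 84*(-93)) = 4 + (-151 - 7812) = 4 - 7963 = -7959)
1/(87269 + 14884/u) = 1/(87269 + 14884/(-7959)) = 1/(87269 + 14884*(-1/7959)) = 1/(87269 - 14884/7959) = 1/(694559087/7959) = 7959/694559087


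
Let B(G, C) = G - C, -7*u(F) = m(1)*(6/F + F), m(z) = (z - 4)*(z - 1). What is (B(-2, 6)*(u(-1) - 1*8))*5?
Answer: 320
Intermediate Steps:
m(z) = (-1 + z)*(-4 + z) (m(z) = (-4 + z)*(-1 + z) = (-1 + z)*(-4 + z))
u(F) = 0 (u(F) = -(4 + 1² - 5*1)*(6/F + F)/7 = -(4 + 1 - 5)*(F + 6/F)/7 = -0*(F + 6/F) = -⅐*0 = 0)
(B(-2, 6)*(u(-1) - 1*8))*5 = ((-2 - 1*6)*(0 - 1*8))*5 = ((-2 - 6)*(0 - 8))*5 = -8*(-8)*5 = 64*5 = 320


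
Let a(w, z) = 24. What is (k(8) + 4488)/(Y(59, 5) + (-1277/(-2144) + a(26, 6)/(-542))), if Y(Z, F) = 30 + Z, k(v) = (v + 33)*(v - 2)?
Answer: 305618624/5781275 ≈ 52.864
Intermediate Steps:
k(v) = (-2 + v)*(33 + v) (k(v) = (33 + v)*(-2 + v) = (-2 + v)*(33 + v))
(k(8) + 4488)/(Y(59, 5) + (-1277/(-2144) + a(26, 6)/(-542))) = ((-66 + 8**2 + 31*8) + 4488)/((30 + 59) + (-1277/(-2144) + 24/(-542))) = ((-66 + 64 + 248) + 4488)/(89 + (-1277*(-1/2144) + 24*(-1/542))) = (246 + 4488)/(89 + (1277/2144 - 12/271)) = 4734/(89 + 320339/581024) = 4734/(52031475/581024) = 4734*(581024/52031475) = 305618624/5781275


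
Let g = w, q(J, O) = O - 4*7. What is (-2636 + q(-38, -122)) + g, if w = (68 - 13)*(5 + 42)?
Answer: -201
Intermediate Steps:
q(J, O) = -28 + O (q(J, O) = O - 28 = -28 + O)
w = 2585 (w = 55*47 = 2585)
g = 2585
(-2636 + q(-38, -122)) + g = (-2636 + (-28 - 122)) + 2585 = (-2636 - 150) + 2585 = -2786 + 2585 = -201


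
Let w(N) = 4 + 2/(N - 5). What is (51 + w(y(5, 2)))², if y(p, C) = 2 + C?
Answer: 2809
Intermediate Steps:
w(N) = 4 + 2/(-5 + N)
(51 + w(y(5, 2)))² = (51 + 2*(-9 + 2*(2 + 2))/(-5 + (2 + 2)))² = (51 + 2*(-9 + 2*4)/(-5 + 4))² = (51 + 2*(-9 + 8)/(-1))² = (51 + 2*(-1)*(-1))² = (51 + 2)² = 53² = 2809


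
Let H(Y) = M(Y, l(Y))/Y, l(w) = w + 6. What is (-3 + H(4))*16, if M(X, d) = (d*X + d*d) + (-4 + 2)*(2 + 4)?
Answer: 464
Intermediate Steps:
l(w) = 6 + w
M(X, d) = -12 + d² + X*d (M(X, d) = (X*d + d²) - 2*6 = (d² + X*d) - 12 = -12 + d² + X*d)
H(Y) = (-12 + (6 + Y)² + Y*(6 + Y))/Y
(-3 + H(4))*16 = (-3 + (18 + 2*4 + 24/4))*16 = (-3 + (18 + 8 + 24*(¼)))*16 = (-3 + (18 + 8 + 6))*16 = (-3 + 32)*16 = 29*16 = 464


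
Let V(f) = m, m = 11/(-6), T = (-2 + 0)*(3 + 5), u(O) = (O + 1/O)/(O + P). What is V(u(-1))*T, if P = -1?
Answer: 88/3 ≈ 29.333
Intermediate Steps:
u(O) = (O + 1/O)/(-1 + O) (u(O) = (O + 1/O)/(O - 1) = (O + 1/O)/(-1 + O))
T = -16 (T = -2*8 = -16)
m = -11/6 (m = 11*(-1/6) = -11/6 ≈ -1.8333)
V(f) = -11/6
V(u(-1))*T = -11/6*(-16) = 88/3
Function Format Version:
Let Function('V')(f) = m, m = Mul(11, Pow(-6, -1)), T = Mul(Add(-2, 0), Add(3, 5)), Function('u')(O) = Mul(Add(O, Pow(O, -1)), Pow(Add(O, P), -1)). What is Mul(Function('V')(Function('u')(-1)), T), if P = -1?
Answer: Rational(88, 3) ≈ 29.333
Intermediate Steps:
Function('u')(O) = Mul(Pow(Add(-1, O), -1), Add(O, Pow(O, -1))) (Function('u')(O) = Mul(Add(O, Pow(O, -1)), Pow(Add(O, -1), -1)) = Mul(Add(O, Pow(O, -1)), Pow(Add(-1, O), -1)) = Mul(Pow(Add(-1, O), -1), Add(O, Pow(O, -1))))
T = -16 (T = Mul(-2, 8) = -16)
m = Rational(-11, 6) (m = Mul(11, Rational(-1, 6)) = Rational(-11, 6) ≈ -1.8333)
Function('V')(f) = Rational(-11, 6)
Mul(Function('V')(Function('u')(-1)), T) = Mul(Rational(-11, 6), -16) = Rational(88, 3)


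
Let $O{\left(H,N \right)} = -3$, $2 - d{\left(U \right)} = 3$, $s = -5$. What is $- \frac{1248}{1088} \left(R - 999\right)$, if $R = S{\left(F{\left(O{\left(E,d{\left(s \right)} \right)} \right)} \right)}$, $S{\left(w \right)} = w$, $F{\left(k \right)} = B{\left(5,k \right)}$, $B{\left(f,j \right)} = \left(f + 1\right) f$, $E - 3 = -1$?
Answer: $\frac{2223}{2} \approx 1111.5$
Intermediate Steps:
$d{\left(U \right)} = -1$ ($d{\left(U \right)} = 2 - 3 = -1$)
$E = 2$ ($E = 3 - 1 = 2$)
$B{\left(f,j \right)} = f \left(1 + f\right)$ ($B{\left(f,j \right)} = \left(1 + f\right) f = f \left(1 + f\right)$)
$F{\left(k \right)} = 30$ ($F{\left(k \right)} = 5 \left(1 + 5\right) = 5 \cdot 6 = 30$)
$R = 30$
$- \frac{1248}{1088} \left(R - 999\right) = - \frac{1248}{1088} \left(30 - 999\right) = \left(-1248\right) \frac{1}{1088} \left(-969\right) = \left(- \frac{39}{34}\right) \left(-969\right) = \frac{2223}{2}$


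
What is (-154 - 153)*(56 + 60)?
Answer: -35612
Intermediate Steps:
(-154 - 153)*(56 + 60) = -307*116 = -35612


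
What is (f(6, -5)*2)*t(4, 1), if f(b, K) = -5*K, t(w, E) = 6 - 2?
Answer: 200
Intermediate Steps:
t(w, E) = 4
(f(6, -5)*2)*t(4, 1) = (-5*(-5)*2)*4 = (25*2)*4 = 50*4 = 200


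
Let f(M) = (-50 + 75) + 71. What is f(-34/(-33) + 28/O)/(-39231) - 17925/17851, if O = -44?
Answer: -234976457/233437527 ≈ -1.0066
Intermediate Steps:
f(M) = 96 (f(M) = 25 + 71 = 96)
f(-34/(-33) + 28/O)/(-39231) - 17925/17851 = 96/(-39231) - 17925/17851 = 96*(-1/39231) - 17925*1/17851 = -32/13077 - 17925/17851 = -234976457/233437527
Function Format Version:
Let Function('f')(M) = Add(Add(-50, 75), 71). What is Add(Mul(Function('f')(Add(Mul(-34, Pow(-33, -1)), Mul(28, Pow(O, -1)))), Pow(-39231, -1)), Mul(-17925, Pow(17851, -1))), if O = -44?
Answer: Rational(-234976457, 233437527) ≈ -1.0066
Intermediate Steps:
Function('f')(M) = 96 (Function('f')(M) = Add(25, 71) = 96)
Add(Mul(Function('f')(Add(Mul(-34, Pow(-33, -1)), Mul(28, Pow(O, -1)))), Pow(-39231, -1)), Mul(-17925, Pow(17851, -1))) = Add(Mul(96, Pow(-39231, -1)), Mul(-17925, Pow(17851, -1))) = Add(Mul(96, Rational(-1, 39231)), Mul(-17925, Rational(1, 17851))) = Add(Rational(-32, 13077), Rational(-17925, 17851)) = Rational(-234976457, 233437527)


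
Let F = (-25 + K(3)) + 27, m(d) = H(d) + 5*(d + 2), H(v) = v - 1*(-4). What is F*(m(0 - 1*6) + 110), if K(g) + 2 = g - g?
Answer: 0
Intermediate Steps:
H(v) = 4 + v (H(v) = v + 4 = 4 + v)
K(g) = -2 (K(g) = -2 + (g - g) = -2 + 0 = -2)
m(d) = 14 + 6*d (m(d) = (4 + d) + 5*(d + 2) = (4 + d) + 5*(2 + d) = (4 + d) + (10 + 5*d) = 14 + 6*d)
F = 0 (F = (-25 - 2) + 27 = -27 + 27 = 0)
F*(m(0 - 1*6) + 110) = 0*((14 + 6*(0 - 1*6)) + 110) = 0*((14 + 6*(0 - 6)) + 110) = 0*((14 + 6*(-6)) + 110) = 0*((14 - 36) + 110) = 0*(-22 + 110) = 0*88 = 0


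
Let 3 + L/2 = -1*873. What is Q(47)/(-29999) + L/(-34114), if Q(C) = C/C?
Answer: 26262067/511692943 ≈ 0.051324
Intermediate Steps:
L = -1752 (L = -6 + 2*(-1*873) = -6 + 2*(-873) = -6 - 1746 = -1752)
Q(C) = 1
Q(47)/(-29999) + L/(-34114) = 1/(-29999) - 1752/(-34114) = 1*(-1/29999) - 1752*(-1/34114) = -1/29999 + 876/17057 = 26262067/511692943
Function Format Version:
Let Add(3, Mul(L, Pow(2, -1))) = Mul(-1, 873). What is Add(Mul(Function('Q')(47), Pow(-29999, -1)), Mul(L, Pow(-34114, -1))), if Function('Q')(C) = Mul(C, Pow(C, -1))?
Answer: Rational(26262067, 511692943) ≈ 0.051324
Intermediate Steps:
L = -1752 (L = Add(-6, Mul(2, Mul(-1, 873))) = Add(-6, Mul(2, -873)) = Add(-6, -1746) = -1752)
Function('Q')(C) = 1
Add(Mul(Function('Q')(47), Pow(-29999, -1)), Mul(L, Pow(-34114, -1))) = Add(Mul(1, Pow(-29999, -1)), Mul(-1752, Pow(-34114, -1))) = Add(Mul(1, Rational(-1, 29999)), Mul(-1752, Rational(-1, 34114))) = Add(Rational(-1, 29999), Rational(876, 17057)) = Rational(26262067, 511692943)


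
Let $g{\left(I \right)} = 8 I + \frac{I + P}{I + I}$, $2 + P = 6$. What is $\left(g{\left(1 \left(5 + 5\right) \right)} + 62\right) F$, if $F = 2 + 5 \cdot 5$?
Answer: $\frac{38529}{10} \approx 3852.9$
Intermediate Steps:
$P = 4$ ($P = -2 + 6 = 4$)
$F = 27$ ($F = 2 + 25 = 27$)
$g{\left(I \right)} = 8 I + \frac{4 + I}{2 I}$ ($g{\left(I \right)} = 8 I + \frac{I + 4}{I + I} = 8 I + \frac{4 + I}{2 I}$)
$\left(g{\left(1 \left(5 + 5\right) \right)} + 62\right) F = \left(\left(\frac{1}{2} + \frac{2}{1 \left(5 + 5\right)} + 8 \cdot 1 \left(5 + 5\right)\right) + 62\right) 27 = \left(\left(\frac{1}{2} + \frac{2}{1 \cdot 10} + 8 \cdot 1 \cdot 10\right) + 62\right) 27 = \left(\left(\frac{1}{2} + \frac{2}{10} + 8 \cdot 10\right) + 62\right) 27 = \left(\left(\frac{1}{2} + 2 \cdot \frac{1}{10} + 80\right) + 62\right) 27 = \left(\left(\frac{1}{2} + \frac{1}{5} + 80\right) + 62\right) 27 = \left(\frac{807}{10} + 62\right) 27 = \frac{1427}{10} \cdot 27 = \frac{38529}{10}$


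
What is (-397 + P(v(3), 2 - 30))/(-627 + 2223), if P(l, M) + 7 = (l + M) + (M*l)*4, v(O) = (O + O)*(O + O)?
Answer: -369/133 ≈ -2.7744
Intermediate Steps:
v(O) = 4*O**2 (v(O) = (2*O)*(2*O) = 4*O**2)
P(l, M) = -7 + M + l + 4*M*l (P(l, M) = -7 + ((l + M) + (M*l)*4) = -7 + ((M + l) + 4*M*l) = -7 + (M + l + 4*M*l) = -7 + M + l + 4*M*l)
(-397 + P(v(3), 2 - 30))/(-627 + 2223) = (-397 + (-7 + (2 - 30) + 4*3**2 + 4*(2 - 30)*(4*3**2)))/(-627 + 2223) = (-397 + (-7 - 28 + 4*9 + 4*(-28)*(4*9)))/1596 = (-397 + (-7 - 28 + 36 + 4*(-28)*36))*(1/1596) = (-397 + (-7 - 28 + 36 - 4032))*(1/1596) = (-397 - 4031)*(1/1596) = -4428*1/1596 = -369/133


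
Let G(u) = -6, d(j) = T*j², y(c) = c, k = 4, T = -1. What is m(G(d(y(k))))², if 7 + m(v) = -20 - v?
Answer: 441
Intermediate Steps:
d(j) = -j²
m(v) = -27 - v (m(v) = -7 + (-20 - v) = -27 - v)
m(G(d(y(k))))² = (-27 - 1*(-6))² = (-27 + 6)² = (-21)² = 441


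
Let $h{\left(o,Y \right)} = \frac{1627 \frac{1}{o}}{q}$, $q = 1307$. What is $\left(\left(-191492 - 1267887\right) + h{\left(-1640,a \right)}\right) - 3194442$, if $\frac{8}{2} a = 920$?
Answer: $- \frac{9975372238707}{2143480} \approx -4.6538 \cdot 10^{6}$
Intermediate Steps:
$a = 230$ ($a = \frac{1}{4} \cdot 920 = 230$)
$h{\left(o,Y \right)} = \frac{1627}{1307 o}$ ($h{\left(o,Y \right)} = \frac{1627 \frac{1}{o}}{1307} = \frac{1627}{o} \frac{1}{1307} = \frac{1627}{1307 o}$)
$\left(\left(-191492 - 1267887\right) + h{\left(-1640,a \right)}\right) - 3194442 = \left(\left(-191492 - 1267887\right) + \frac{1627}{1307 \left(-1640\right)}\right) - 3194442 = \left(\left(-191492 - 1267887\right) + \frac{1627}{1307} \left(- \frac{1}{1640}\right)\right) - 3194442 = \left(-1459379 - \frac{1627}{2143480}\right) - 3194442 = - \frac{3128149700547}{2143480} - 3194442 = - \frac{9975372238707}{2143480}$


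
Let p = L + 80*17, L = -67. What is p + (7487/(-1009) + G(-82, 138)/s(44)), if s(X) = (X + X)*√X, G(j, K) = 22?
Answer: 1297150/1009 + √11/88 ≈ 1285.6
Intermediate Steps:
s(X) = 2*X^(3/2) (s(X) = (2*X)*√X = 2*X^(3/2))
p = 1293 (p = -67 + 80*17 = -67 + 1360 = 1293)
p + (7487/(-1009) + G(-82, 138)/s(44)) = 1293 + (7487/(-1009) + 22/((2*44^(3/2)))) = 1293 + (7487*(-1/1009) + 22/((2*(88*√11)))) = 1293 + (-7487/1009 + 22/((176*√11))) = 1293 + (-7487/1009 + 22*(√11/1936)) = 1293 + (-7487/1009 + √11/88) = 1297150/1009 + √11/88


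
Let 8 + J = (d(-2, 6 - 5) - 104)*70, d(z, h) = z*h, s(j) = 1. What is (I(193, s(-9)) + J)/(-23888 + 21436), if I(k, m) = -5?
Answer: 7433/2452 ≈ 3.0314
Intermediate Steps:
d(z, h) = h*z
J = -7428 (J = -8 + ((6 - 5)*(-2) - 104)*70 = -8 + (1*(-2) - 104)*70 = -8 + (-2 - 104)*70 = -8 - 106*70 = -8 - 7420 = -7428)
(I(193, s(-9)) + J)/(-23888 + 21436) = (-5 - 7428)/(-23888 + 21436) = -7433/(-2452) = -7433*(-1/2452) = 7433/2452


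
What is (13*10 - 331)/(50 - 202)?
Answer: 201/152 ≈ 1.3224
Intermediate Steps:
(13*10 - 331)/(50 - 202) = (130 - 331)/(-152) = -201*(-1/152) = 201/152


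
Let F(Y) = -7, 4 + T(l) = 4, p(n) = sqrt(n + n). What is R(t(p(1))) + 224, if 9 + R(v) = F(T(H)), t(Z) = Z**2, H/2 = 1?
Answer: 208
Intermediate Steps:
H = 2 (H = 2*1 = 2)
p(n) = sqrt(2)*sqrt(n) (p(n) = sqrt(2*n) = sqrt(2)*sqrt(n))
T(l) = 0 (T(l) = -4 + 4 = 0)
R(v) = -16 (R(v) = -9 - 7 = -16)
R(t(p(1))) + 224 = -16 + 224 = 208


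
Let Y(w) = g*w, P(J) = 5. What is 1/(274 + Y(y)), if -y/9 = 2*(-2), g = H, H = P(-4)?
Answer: 1/454 ≈ 0.0022026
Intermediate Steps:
H = 5
g = 5
y = 36 (y = -18*(-2) = -9*(-4) = 36)
Y(w) = 5*w
1/(274 + Y(y)) = 1/(274 + 5*36) = 1/(274 + 180) = 1/454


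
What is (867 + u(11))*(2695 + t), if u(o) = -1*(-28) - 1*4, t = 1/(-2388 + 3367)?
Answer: 213710886/89 ≈ 2.4012e+6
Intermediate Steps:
t = 1/979 ≈ 0.0010215
u(o) = 24 (u(o) = 28 - 4 = 24)
(867 + u(11))*(2695 + t) = (867 + 24)*(2695 + 1/979) = 891*(2638406/979) = 213710886/89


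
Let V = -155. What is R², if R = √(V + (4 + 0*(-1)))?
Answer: -151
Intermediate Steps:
R = I*√151 (R = √(-155 + (4 + 0*(-1))) = √(-155 + (4 + 0)) = √(-155 + 4) = √(-151) = I*√151 ≈ 12.288*I)
R² = (I*√151)² = -151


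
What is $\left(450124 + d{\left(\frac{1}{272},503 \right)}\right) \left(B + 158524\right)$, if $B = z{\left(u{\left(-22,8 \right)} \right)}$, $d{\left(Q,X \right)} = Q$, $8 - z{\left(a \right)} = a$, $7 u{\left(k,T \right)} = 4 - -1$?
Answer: $\frac{135867035312151}{1904} \approx 7.1359 \cdot 10^{10}$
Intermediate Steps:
$u{\left(k,T \right)} = \frac{5}{7}$ ($u{\left(k,T \right)} = \frac{4 - -1}{7} = \frac{4 + 1}{7} = \frac{1}{7} \cdot 5 = \frac{5}{7}$)
$z{\left(a \right)} = 8 - a$
$B = \frac{51}{7}$ ($B = 8 - \frac{5}{7} = \frac{51}{7} \approx 7.2857$)
$\left(450124 + d{\left(\frac{1}{272},503 \right)}\right) \left(B + 158524\right) = \left(450124 + \frac{1}{272}\right) \left(\frac{51}{7} + 158524\right) = \left(450124 + \frac{1}{272}\right) \frac{1109719}{7} = \frac{122433729}{272} \cdot \frac{1109719}{7} = \frac{135867035312151}{1904}$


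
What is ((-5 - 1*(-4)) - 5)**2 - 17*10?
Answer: -134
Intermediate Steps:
((-5 - 1*(-4)) - 5)**2 - 17*10 = ((-5 + 4) - 5)**2 - 170 = (-1 - 5)**2 - 170 = (-6)**2 - 170 = 36 - 170 = -134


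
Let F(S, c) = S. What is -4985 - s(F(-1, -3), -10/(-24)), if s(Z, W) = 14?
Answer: -4999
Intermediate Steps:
-4985 - s(F(-1, -3), -10/(-24)) = -4985 - 1*14 = -4985 - 14 = -4999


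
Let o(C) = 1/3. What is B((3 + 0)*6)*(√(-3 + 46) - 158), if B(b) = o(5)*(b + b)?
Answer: -1896 + 12*√43 ≈ -1817.3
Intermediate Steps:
o(C) = ⅓
B(b) = 2*b/3 (B(b) = (b + b)/3 = (2*b)/3 = 2*b/3)
B((3 + 0)*6)*(√(-3 + 46) - 158) = (2*((3 + 0)*6)/3)*(√(-3 + 46) - 158) = (2*(3*6)/3)*(√43 - 158) = ((⅔)*18)*(-158 + √43) = 12*(-158 + √43) = -1896 + 12*√43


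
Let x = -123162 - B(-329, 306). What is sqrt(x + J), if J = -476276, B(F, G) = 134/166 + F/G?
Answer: I*sqrt(42963594082618)/8466 ≈ 774.23*I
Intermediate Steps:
B(F, G) = 67/83 + F/G (B(F, G) = 134*(1/166) + F/G = 67/83 + F/G)
x = -3128061671/25398 (x = -123162 - (67/83 - 329/306) = -123162 - 1*(-6805/25398) = -123162 + 6805/25398 = -3128061671/25398 ≈ -1.2316e+5)
sqrt(x + J) = sqrt(-3128061671/25398 - 476276) = sqrt(-15224519519/25398) = I*sqrt(42963594082618)/8466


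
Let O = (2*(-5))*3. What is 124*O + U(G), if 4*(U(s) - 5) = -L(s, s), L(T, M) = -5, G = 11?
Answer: -14855/4 ≈ -3713.8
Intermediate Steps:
U(s) = 25/4 (U(s) = 5 + (-1*(-5))/4 = 5 + (¼)*5 = 5 + 5/4 = 25/4)
O = -30 (O = -10*3 = -30)
124*O + U(G) = 124*(-30) + 25/4 = -3720 + 25/4 = -14855/4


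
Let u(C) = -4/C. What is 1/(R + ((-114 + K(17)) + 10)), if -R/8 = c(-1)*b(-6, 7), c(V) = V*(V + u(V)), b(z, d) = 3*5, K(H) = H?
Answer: 1/273 ≈ 0.0036630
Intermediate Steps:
b(z, d) = 15
c(V) = V*(V - 4/V)
R = 360 (R = -8*(-4 + (-1)²)*15 = -8*(-4 + 1)*15 = -(-24)*15 = -8*(-45) = 360)
1/(R + ((-114 + K(17)) + 10)) = 1/(360 + ((-114 + 17) + 10)) = 1/(360 + (-97 + 10)) = 1/(360 - 87) = 1/273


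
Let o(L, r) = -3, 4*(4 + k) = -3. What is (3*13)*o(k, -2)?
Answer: -117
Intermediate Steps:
k = -19/4 (k = -4 + (1/4)*(-3) = -4 - 3/4 = -19/4 ≈ -4.7500)
(3*13)*o(k, -2) = (3*13)*(-3) = 39*(-3) = -117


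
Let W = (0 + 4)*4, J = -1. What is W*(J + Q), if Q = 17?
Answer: 256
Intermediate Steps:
W = 16 (W = 4*4 = 16)
W*(J + Q) = 16*(-1 + 17) = 16*16 = 256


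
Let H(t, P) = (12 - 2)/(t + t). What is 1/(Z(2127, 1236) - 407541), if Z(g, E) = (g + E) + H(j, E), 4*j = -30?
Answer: -3/1212536 ≈ -2.4742e-6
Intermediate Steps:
j = -15/2 (j = (¼)*(-30) = -15/2 ≈ -7.5000)
H(t, P) = 5/t (H(t, P) = 10/((2*t)) = 10*(1/(2*t)) = 5/t)
Z(g, E) = -⅔ + E + g (Z(g, E) = (g + E) + 5/(-15/2) = (E + g) + 5*(-2/15) = (E + g) - ⅔ = -⅔ + E + g)
1/(Z(2127, 1236) - 407541) = 1/((-⅔ + 1236 + 2127) - 407541) = 1/(10087/3 - 407541) = 1/(-1212536/3) = -3/1212536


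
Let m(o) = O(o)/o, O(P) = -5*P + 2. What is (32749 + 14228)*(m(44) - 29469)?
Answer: -30461155179/22 ≈ -1.3846e+9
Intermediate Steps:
O(P) = 2 - 5*P
m(o) = (2 - 5*o)/o
(32749 + 14228)*(m(44) - 29469) = (32749 + 14228)*((-5 + 2/44) - 29469) = 46977*((-5 + 2*(1/44)) - 29469) = 46977*((-5 + 1/22) - 29469) = 46977*(-109/22 - 29469) = 46977*(-648427/22) = -30461155179/22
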